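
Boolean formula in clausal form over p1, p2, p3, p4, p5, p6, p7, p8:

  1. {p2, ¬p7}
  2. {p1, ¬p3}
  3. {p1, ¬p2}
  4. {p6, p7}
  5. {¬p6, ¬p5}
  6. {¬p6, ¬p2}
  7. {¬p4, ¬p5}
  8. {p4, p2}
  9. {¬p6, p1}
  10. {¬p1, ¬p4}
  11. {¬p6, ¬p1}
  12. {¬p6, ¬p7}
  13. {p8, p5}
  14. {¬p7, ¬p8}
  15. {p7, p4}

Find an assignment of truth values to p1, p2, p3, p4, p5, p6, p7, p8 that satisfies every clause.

p1 = 1  p2 = 1  p3 = 0  p4 = 0  p5 = 1  p6 = 0  p7 = 1  p8 = 0

p3 occurs only negated in the remaining clauses — set p3 = False.
Try p1 = True.
  then p4 is forced to False.
  then p2 is forced to True.
  then p6 is forced to False.
  then p7 is forced to True.
  then p8 is forced to False.
  then p5 is forced to True.
Every clause has at least one true literal under this assignment.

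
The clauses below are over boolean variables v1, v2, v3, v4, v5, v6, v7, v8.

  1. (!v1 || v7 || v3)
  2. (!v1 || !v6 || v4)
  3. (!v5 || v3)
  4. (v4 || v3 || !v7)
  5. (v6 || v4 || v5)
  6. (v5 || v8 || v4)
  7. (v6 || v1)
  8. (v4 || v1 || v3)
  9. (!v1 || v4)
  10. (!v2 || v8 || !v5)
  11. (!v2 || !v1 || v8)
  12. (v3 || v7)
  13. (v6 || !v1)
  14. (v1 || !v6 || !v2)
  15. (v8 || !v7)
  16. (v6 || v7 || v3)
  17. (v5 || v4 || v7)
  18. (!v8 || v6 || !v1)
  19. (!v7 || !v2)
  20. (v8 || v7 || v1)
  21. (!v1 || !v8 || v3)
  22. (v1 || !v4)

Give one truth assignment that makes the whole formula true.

v1 = True, v2 = False, v3 = True, v4 = True, v5 = False, v6 = True, v7 = False, v8 = True

v2 occurs only negated in the remaining clauses — set v2 = False.
v3 occurs only positively in the remaining clauses — set v3 = True.
Branch on v1: take v1 = True.
  then v4 is forced to True.
  then v6 is forced to True.
Try v7 = False.
v5, v8 are now unconstrained; take v5 = False, v8 = True.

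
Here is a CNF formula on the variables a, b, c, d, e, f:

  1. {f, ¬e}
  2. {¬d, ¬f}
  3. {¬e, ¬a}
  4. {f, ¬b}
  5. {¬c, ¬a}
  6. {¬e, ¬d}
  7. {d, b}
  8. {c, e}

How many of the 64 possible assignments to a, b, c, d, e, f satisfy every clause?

4

The models are:
  a=F b=F c=T d=T e=F f=F
  a=F b=T c=F d=F e=T f=T
  a=F b=T c=T d=F e=F f=T
  a=F b=T c=T d=F e=T f=T
Count: 4.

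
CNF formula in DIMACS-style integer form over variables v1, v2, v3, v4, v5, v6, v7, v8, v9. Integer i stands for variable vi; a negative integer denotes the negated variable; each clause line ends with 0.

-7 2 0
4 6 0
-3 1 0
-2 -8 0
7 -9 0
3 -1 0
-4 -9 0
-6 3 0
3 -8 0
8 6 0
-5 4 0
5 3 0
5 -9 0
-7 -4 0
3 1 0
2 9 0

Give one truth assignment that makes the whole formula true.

v1 = 1, v2 = 1, v3 = 1, v4 = 1, v5 = 0, v6 = 1, v7 = 0, v8 = 0, v9 = 0

Check each clause:
  1. (v2 || !v7) — !v7 is true.
  2. (v6 || v4) — v4 is true.
  3. (!v3 || v1) — v1 is true.
  4. (!v2 || !v8) — !v8 is true.
  5. (v7 || !v9) — !v9 is true.
  6. (!v1 || v3) — v3 is true.
  7. (!v4 || !v9) — !v9 is true.
  8. (!v6 || v3) — v3 is true.
  9. (v3 || !v8) — !v8 is true.
  10. (v8 || v6) — v6 is true.
  11. (!v5 || v4) — !v5 is true.
  12. (v5 || v3) — v3 is true.
  13. (!v9 || v5) — !v9 is true.
  14. (!v4 || !v7) — !v7 is true.
  15. (v1 || v3) — v1 is true.
  16. (v2 || v9) — v2 is true.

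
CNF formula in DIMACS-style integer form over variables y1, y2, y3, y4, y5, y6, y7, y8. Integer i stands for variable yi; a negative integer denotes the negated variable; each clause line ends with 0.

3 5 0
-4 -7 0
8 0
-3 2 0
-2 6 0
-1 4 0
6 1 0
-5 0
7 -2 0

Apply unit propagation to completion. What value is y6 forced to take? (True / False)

True

(y8) is a unit clause: y8 = True.
Unit clause (NOT y5) sets y5 = False.
In (y5 OR y3), y5 is now false; y3 must hold, so y3 = True.
From (y2 OR NOT y3) and y3 = True: y2 = True.
(y6 OR NOT y2): since y2 = True, the clause reduces to (y6). y6 = True.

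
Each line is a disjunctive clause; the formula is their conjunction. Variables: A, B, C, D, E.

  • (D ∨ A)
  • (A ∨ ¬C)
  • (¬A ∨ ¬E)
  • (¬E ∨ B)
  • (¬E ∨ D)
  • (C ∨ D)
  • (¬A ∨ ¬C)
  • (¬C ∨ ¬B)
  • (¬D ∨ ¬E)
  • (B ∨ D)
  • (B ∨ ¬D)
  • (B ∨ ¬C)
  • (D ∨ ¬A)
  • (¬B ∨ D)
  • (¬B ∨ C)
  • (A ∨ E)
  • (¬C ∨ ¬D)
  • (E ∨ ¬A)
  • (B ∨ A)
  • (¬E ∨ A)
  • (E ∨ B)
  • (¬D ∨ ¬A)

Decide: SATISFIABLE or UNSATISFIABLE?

A = True:
  propagation gives E=False; an empty clause results — contradiction.
A = False:
  propagation gives D=True, C=False, E=False; an empty clause results — contradiction.
Every branch closes, so no satisfying assignment exists.

UNSATISFIABLE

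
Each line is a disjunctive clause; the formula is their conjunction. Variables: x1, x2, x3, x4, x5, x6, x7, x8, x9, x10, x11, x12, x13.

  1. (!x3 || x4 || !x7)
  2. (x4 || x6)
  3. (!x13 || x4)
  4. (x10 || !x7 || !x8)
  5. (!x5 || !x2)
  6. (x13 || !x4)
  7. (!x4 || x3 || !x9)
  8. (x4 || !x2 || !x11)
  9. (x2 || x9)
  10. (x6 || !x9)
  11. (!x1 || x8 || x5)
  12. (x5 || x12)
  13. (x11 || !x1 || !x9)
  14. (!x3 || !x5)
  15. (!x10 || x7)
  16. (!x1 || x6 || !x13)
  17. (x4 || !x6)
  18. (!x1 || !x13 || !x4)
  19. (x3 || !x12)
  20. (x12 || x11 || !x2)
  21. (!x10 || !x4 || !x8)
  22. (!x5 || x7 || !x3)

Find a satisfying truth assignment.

Pure literal: x1 appears only negated; assign x1 = False.
Set x2 = False and propagate.
  then x9 is forced to True.
  then x6 is forced to True.
  then x4 is forced to True.
  then x13 is forced to True.
  then x3 is forced to True.
  then x5 is forced to False.
  then x12 is forced to True.
Set x7 = False and propagate.
  then x10 is forced to False.
x8, x11 are now unconstrained; take x8 = False, x11 = False.

x1=F, x2=F, x3=T, x4=T, x5=F, x6=T, x7=F, x8=F, x9=T, x10=F, x11=F, x12=T, x13=T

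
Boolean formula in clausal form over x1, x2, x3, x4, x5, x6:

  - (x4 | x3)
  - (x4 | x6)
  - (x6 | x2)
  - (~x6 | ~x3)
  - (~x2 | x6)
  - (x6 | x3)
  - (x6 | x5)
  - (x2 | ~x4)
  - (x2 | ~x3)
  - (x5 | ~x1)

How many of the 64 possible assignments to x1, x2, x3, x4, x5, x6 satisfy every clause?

Satisfying assignments:
  x1=F x2=T x3=F x4=T x5=F x6=T
  x1=F x2=T x3=F x4=T x5=T x6=T
  x1=T x2=T x3=F x4=T x5=T x6=T
That's 3 in total.

3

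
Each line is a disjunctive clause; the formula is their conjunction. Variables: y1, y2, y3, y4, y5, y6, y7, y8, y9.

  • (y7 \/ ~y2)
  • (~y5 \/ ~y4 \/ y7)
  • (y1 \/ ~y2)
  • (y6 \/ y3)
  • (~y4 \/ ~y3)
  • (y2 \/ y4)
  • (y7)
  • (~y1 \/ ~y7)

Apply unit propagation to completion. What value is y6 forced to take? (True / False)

(y7) stands alone — y7 = True.
(~y1 \/ ~y7) with y7 = True leaves only ~y1, so y1 = False.
From (~y2 \/ y1) and y1 = False: y2 = False.
(y2 \/ y4) with y2 = False leaves only y4, so y4 = True.
From (~y4 \/ ~y3) and y4 = True: y3 = False.
In (y6 \/ y3), y3 is now false; y6 must hold, so y6 = True.

True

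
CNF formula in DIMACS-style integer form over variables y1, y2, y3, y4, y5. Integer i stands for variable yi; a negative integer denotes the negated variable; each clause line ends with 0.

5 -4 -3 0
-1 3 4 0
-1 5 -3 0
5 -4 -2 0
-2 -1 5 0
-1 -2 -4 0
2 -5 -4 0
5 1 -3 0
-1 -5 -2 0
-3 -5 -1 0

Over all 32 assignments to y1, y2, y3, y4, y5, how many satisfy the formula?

Split on y5, then y1.
  y5=T, y1=T: a clause becomes empty — 0.
  y5=T, y1=F: y3 free; 3 ways for (y2,y4) × 2^1 = 6.
  y5=F, y1=T: remaining (y2,y3,y4) ∈ {(F,F,T)} — 1.
  y5=F, y1=F: remaining (y2,y3,y4) ∈ {(F,F,F); (F,F,T); (T,F,F)} — 3.
Total: 0 + 6 + 1 + 3 = 10.

10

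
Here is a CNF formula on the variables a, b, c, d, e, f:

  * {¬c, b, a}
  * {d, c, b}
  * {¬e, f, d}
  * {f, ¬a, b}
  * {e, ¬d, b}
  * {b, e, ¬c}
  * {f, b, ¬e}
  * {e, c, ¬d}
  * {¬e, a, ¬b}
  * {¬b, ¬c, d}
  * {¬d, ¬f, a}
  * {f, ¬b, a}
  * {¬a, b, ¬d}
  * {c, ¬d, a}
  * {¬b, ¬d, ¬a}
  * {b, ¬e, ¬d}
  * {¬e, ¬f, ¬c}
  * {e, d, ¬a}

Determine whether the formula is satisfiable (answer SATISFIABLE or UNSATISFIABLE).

SATISFIABLE

Try a = False.
The remaining clauses are satisfied by b = True, c = False, d = False, e = False, f = True.
Every clause has at least one true literal under this assignment.
So a = False, b = True, c = False, d = False, e = False, f = True is a satisfying assignment.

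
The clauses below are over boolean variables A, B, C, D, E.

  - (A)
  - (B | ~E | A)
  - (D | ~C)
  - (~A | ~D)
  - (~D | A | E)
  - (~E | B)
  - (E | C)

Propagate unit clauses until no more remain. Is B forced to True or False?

True

Unit clause (A) sets A = True.
From (~A | ~D) and A = True: D = False.
In (D | ~C), D is now false; ~C must hold, so C = False.
(E | C): since C = False, the clause reduces to (E). E = True.
From (B | ~E) and E = True: B = True.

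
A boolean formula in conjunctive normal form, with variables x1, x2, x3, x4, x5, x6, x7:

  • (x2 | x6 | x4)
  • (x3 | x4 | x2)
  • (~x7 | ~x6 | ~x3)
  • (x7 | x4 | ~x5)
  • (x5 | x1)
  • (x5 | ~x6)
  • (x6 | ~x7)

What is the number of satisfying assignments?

28

Split on x6, then x4.
  x6=T, x4=T: x1, x2 free; 3 ways for (x3,x5,x7) × 2^2 = 12.
  x6=T, x4=F: remaining (x1,x2,x3,x5,x7) ∈ {(F,T,F,T,T); (T,T,F,T,T)} — 2.
  x6=F, x4=T: x2, x3 free; 3 ways for (x1,x5,x7) × 2^2 = 12.
  x6=F, x4=F: remaining (x1,x2,x3,x5,x7) ∈ {(T,T,F,F,F); (T,T,T,F,F)} — 2.
Total: 12 + 2 + 12 + 2 = 28.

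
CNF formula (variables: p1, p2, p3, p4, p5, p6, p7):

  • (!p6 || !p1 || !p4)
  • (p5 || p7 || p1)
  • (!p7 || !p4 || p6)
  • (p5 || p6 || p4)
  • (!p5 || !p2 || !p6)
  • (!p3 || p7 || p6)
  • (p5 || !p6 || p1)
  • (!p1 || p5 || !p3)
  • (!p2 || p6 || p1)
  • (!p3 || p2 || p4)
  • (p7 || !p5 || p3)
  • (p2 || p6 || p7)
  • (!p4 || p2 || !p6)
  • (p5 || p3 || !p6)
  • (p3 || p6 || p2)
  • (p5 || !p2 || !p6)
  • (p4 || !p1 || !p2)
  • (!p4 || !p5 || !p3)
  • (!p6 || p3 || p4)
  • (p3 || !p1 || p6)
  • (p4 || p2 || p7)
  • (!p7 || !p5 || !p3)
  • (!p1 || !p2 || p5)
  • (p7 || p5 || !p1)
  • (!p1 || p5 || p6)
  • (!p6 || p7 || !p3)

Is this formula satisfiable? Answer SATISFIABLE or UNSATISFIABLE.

UNSATISFIABLE

p6 = True:
  p5 = True:
    propagation gives p2=False, p4=False, p3=False; an empty clause results — contradiction.
  p5 = False:
    propagation gives p1=True, p4=False, p3=False; an empty clause results — contradiction.
p6 = False:
  p5 = True:
    p3 = True:
      propagation gives p7=True; contradiction.
    p3 = False:
      propagation gives p7=True, p4=False, p2=True; contradiction.
  p5 = False:
    propagation gives p4=True, p7=False, p1=True; an empty clause results — contradiction.
Every branch closes, so no satisfying assignment exists.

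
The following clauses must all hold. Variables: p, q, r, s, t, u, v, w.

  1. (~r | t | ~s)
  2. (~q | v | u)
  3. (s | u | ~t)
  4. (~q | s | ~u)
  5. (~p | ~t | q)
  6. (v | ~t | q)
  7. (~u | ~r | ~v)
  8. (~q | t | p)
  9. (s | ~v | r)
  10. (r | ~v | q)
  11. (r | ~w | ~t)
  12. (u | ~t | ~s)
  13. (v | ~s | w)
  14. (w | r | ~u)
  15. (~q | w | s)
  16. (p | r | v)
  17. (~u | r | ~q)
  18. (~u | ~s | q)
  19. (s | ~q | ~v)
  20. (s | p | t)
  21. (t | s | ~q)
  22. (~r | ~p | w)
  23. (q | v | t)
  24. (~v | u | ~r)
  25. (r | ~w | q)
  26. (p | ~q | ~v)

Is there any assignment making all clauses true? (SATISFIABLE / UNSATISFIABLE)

Branch on p: take p = True.
Branch on q: take q = True.
Try r = False.
  then u is forced to False.
  then v is forced to True.
  then s is forced to True.
  then t is forced to False.
w is now unconstrained; take w = False.
So p=True  q=True  r=False  s=True  t=False  u=False  v=True  w=False is a satisfying assignment.

SATISFIABLE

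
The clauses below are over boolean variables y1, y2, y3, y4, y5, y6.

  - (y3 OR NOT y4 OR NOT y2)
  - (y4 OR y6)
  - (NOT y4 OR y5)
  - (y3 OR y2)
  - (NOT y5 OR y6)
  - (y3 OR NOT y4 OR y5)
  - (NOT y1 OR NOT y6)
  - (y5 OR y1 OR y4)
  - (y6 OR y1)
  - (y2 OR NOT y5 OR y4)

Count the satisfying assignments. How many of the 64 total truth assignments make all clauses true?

4

The models are:
  y1=0 y2=0 y3=1 y4=1 y5=1 y6=1
  y1=0 y2=1 y3=0 y4=0 y5=1 y6=1
  y1=0 y2=1 y3=1 y4=0 y5=1 y6=1
  y1=0 y2=1 y3=1 y4=1 y5=1 y6=1
That's 4 in total.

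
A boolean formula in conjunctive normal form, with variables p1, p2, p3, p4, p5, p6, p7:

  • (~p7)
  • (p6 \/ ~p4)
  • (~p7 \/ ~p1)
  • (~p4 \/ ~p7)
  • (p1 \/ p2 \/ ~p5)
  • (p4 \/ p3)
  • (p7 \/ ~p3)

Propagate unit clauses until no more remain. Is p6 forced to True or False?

True

Unit clause (~p7) sets p7 = False.
In (p7 \/ ~p3), p7 is now false; ~p3 must hold, so p3 = False.
In (p3 \/ p4), p3 is now false; p4 must hold, so p4 = True.
(p6 \/ ~p4) with p4 = True leaves only p6, so p6 = True.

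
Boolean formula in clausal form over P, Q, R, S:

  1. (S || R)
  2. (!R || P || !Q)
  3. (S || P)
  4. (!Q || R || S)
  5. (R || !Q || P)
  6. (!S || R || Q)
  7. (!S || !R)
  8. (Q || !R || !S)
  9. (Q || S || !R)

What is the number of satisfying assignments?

The models are:
  P=1 Q=1 R=0 S=1
  P=1 Q=1 R=1 S=0
That's 2 in total.

2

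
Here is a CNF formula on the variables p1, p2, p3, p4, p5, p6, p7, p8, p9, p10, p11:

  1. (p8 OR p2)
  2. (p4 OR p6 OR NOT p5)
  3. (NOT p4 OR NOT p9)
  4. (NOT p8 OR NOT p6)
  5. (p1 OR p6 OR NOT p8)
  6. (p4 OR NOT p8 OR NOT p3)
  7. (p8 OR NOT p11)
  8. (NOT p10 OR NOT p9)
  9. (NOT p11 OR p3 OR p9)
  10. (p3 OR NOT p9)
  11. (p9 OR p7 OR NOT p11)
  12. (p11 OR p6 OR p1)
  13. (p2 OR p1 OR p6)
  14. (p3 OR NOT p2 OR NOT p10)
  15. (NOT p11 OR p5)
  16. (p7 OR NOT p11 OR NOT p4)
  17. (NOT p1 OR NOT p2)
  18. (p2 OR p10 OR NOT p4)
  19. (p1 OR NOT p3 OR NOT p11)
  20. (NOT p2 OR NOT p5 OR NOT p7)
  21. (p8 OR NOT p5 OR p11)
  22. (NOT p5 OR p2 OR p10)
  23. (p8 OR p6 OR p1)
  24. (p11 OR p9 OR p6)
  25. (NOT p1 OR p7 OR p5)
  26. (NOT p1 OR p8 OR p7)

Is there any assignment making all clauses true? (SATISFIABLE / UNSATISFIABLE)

Set p1 = False and propagate.
Try p2 = True.
Set p3 = True and propagate.
  then p11 is forced to False.
  then p6 is forced to True.
  then p8 is forced to False.
  then p5 is forced to False.
For the remaining variables, p4 = True, p7 = False, p9 = False, p10 = True works.
So p1=0  p2=1  p3=1  p4=1  p5=0  p6=1  p7=0  p8=0  p9=0  p10=1  p11=0 is a satisfying assignment.

SATISFIABLE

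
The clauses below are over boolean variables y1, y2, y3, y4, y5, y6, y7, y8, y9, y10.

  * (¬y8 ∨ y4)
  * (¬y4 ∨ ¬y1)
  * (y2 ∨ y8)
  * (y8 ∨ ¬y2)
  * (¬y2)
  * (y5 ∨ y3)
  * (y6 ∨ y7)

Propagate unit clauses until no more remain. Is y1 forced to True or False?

(¬y2) stands alone — y2 = False.
In (y2 ∨ y8), y2 is now false; y8 must hold, so y8 = True.
In (¬y8 ∨ y4), ¬y8 is now false; y4 must hold, so y4 = True.
In (¬y4 ∨ ¬y1), ¬y4 is now false; ¬y1 must hold, so y1 = False.

False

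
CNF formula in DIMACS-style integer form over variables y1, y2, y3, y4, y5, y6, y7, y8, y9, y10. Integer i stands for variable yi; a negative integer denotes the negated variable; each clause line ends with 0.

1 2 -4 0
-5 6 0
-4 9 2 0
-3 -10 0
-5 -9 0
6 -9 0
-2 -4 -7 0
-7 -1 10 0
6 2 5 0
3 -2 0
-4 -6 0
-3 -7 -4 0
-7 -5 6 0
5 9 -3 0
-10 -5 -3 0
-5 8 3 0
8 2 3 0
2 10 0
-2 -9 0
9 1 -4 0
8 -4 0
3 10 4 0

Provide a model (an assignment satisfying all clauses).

y1=False, y2=False, y3=False, y4=False, y5=True, y6=True, y7=False, y8=True, y9=False, y10=True

Check each clause:
  1. (y2 ∨ ¬y4 ∨ y1) — ¬y4 is true.
  2. (¬y5 ∨ y6) — y6 is true.
  3. (¬y4 ∨ y2 ∨ y9) — ¬y4 is true.
  4. (¬y10 ∨ ¬y3) — ¬y3 is true.
  5. (¬y5 ∨ ¬y9) — ¬y9 is true.
  6. (¬y9 ∨ y6) — y6 is true.
  7. (¬y2 ∨ ¬y7 ∨ ¬y4) — ¬y7 is true.
  8. (¬y7 ∨ ¬y1 ∨ y10) — ¬y7 is true.
  9. (y6 ∨ y2 ∨ y5) — y5 is true.
  10. (y3 ∨ ¬y2) — ¬y2 is true.
  11. (¬y4 ∨ ¬y6) — ¬y4 is true.
  12. (¬y7 ∨ ¬y3 ∨ ¬y4) — ¬y7 is true.
  13. (¬y5 ∨ y6 ∨ ¬y7) — ¬y7 is true.
  14. (y5 ∨ y9 ∨ ¬y3) — ¬y3 is true.
  15. (¬y10 ∨ ¬y3 ∨ ¬y5) — ¬y3 is true.
  16. (y8 ∨ ¬y5 ∨ y3) — y8 is true.
  17. (y8 ∨ y2 ∨ y3) — y8 is true.
  18. (y2 ∨ y10) — y10 is true.
  19. (¬y2 ∨ ¬y9) — ¬y2 is true.
  20. (y1 ∨ ¬y4 ∨ y9) — ¬y4 is true.
  21. (¬y4 ∨ y8) — y8 is true.
  22. (y3 ∨ y4 ∨ y10) — y10 is true.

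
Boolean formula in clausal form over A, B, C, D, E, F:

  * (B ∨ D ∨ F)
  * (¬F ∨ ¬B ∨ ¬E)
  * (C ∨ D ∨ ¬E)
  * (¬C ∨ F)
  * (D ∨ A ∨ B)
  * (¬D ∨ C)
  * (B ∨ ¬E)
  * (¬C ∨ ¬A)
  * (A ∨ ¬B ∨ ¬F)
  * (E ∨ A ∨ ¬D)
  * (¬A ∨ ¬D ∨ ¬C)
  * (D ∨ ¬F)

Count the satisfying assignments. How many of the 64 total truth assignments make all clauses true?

2

The models are:
  A=0 B=1 C=0 D=0 E=0 F=0
  A=1 B=1 C=0 D=0 E=0 F=0
That's 2 in total.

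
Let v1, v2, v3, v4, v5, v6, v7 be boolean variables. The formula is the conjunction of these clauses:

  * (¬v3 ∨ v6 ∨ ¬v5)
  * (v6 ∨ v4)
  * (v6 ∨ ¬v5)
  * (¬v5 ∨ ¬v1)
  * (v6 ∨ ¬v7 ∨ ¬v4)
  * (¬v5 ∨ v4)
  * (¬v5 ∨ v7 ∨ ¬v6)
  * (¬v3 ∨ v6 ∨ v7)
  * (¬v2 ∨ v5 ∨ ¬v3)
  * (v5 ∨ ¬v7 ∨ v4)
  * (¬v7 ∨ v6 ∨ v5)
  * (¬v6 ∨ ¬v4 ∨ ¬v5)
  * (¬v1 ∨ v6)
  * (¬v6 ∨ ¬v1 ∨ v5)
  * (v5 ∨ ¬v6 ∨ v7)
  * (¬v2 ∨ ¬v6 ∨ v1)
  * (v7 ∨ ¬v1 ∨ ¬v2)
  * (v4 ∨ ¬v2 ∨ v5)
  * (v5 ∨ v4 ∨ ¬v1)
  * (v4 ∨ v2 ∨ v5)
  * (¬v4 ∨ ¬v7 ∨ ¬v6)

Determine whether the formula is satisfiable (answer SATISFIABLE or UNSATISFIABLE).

v3 occurs only negated in the remaining clauses — set v3 = False.
Set v1 = False and propagate.
For the remaining variables, v2 = False, v4 = True, v5 = False, v6 = False, v7 = False works.
So v1=F, v2=F, v3=F, v4=T, v5=F, v6=F, v7=F is a satisfying assignment.

SATISFIABLE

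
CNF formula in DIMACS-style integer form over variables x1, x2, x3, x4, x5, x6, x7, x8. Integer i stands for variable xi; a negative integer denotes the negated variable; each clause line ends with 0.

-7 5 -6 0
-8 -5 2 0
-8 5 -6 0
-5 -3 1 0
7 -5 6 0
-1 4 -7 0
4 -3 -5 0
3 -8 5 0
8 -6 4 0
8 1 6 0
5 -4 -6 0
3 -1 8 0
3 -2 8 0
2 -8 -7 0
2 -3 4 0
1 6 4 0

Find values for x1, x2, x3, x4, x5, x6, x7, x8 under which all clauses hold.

Branch on x1: take x1 = True.
For the remaining variables, x2 = True, x3 = True, x4 = True, x5 = True, x6 = True, x7 = True, x8 = False works.
Check each clause:
  1. (!x6 || !x7 || x5) — x5 is true.
  2. (x2 || !x5 || !x8) — !x8 is true.
  3. (x5 || !x6 || !x8) — !x8 is true.
  4. (x1 || !x3 || !x5) — x1 is true.
  5. (x6 || !x5 || x7) — x6 is true.
  6. (x4 || !x1 || !x7) — x4 is true.
  7. (!x3 || !x5 || x4) — x4 is true.
  8. (x5 || !x8 || x3) — !x8 is true.
  9. (!x6 || x4 || x8) — x4 is true.
  10. (x1 || x6 || x8) — x1 is true.
  11. (!x6 || x5 || !x4) — x5 is true.
  12. (x8 || !x1 || x3) — x3 is true.
  13. (x8 || x3 || !x2) — x3 is true.
  14. (!x8 || x2 || !x7) — !x8 is true.
  15. (!x3 || x4 || x2) — x2 is true.
  16. (x4 || x1 || x6) — x1 is true.

x1=T, x2=T, x3=T, x4=T, x5=T, x6=T, x7=T, x8=F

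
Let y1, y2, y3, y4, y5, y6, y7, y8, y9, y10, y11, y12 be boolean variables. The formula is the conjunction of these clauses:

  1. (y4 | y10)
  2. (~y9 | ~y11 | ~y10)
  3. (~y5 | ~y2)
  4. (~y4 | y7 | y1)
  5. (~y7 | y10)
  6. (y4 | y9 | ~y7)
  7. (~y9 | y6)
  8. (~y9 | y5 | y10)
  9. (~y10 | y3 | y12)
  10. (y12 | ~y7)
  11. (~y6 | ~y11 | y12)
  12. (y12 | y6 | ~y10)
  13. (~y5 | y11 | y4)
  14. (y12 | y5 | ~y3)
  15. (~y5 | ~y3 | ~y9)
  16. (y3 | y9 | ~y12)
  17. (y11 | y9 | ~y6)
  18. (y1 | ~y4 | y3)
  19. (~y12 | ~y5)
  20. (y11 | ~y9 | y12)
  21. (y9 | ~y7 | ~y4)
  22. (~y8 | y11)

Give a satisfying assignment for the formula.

y1=0, y2=0, y3=1, y4=0, y5=0, y6=0, y7=0, y8=0, y9=0, y10=1, y11=1, y12=1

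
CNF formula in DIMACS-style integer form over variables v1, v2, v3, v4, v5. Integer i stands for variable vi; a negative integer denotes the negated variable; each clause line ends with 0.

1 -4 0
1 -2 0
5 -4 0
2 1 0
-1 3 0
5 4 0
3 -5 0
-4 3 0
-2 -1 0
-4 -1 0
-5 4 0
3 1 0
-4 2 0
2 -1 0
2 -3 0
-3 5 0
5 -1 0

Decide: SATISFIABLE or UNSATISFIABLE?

v1 = True:
  propagation gives v3=True, v2=False; an empty clause results — contradiction.
v1 = False:
  propagation gives v4=False, v2=False; an empty clause results — contradiction.
Every branch closes, so no satisfying assignment exists.

UNSATISFIABLE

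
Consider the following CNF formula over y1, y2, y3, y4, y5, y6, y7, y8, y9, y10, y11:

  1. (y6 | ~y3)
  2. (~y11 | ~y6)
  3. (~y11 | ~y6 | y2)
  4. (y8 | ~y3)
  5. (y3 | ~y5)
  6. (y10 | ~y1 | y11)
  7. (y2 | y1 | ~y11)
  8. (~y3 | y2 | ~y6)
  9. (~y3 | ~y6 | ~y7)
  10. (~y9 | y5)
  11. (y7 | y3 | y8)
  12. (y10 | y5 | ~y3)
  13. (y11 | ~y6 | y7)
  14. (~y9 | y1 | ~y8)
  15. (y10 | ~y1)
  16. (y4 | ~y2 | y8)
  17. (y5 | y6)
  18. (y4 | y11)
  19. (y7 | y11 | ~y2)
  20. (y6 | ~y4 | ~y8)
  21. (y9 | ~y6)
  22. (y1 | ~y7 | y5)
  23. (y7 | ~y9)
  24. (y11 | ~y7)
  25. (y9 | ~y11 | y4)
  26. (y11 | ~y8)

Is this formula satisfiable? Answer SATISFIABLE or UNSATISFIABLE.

UNSATISFIABLE

y11 = True:
  propagation gives y6=False, y3=False, y5=False; an empty clause results — contradiction.
y11 = False:
  propagation gives y4=True, y7=False, y6=False, y3=False; an empty clause results — contradiction.
Every branch closes, so no satisfying assignment exists.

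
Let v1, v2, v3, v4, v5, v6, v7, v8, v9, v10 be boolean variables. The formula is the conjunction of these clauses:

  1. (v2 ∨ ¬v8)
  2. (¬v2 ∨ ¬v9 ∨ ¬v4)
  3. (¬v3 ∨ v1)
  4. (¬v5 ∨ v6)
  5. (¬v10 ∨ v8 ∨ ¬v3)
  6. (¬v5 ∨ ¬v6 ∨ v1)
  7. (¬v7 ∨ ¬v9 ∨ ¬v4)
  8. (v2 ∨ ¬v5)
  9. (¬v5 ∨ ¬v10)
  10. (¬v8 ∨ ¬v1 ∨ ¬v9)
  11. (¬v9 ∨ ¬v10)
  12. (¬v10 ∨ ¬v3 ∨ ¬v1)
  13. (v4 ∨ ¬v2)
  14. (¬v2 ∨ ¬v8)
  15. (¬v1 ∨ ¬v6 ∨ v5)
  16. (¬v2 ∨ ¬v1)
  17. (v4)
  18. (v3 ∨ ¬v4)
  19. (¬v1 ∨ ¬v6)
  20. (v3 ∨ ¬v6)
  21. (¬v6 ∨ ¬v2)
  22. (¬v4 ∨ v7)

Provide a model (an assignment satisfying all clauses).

The clause (v4) is unit: v4 must be True.
Unit propagation: (v3) forces v3 = True.
Unit propagation: (v1) forces v1 = True.
The clause (¬v10) is unit: v10 must be False.
The clause (¬v2) is unit: v2 must be False.
The clause (¬v8) is unit: v8 must be False.
The clause (¬v5) is unit: v5 must be False.
The clause (¬v6) is unit: v6 must be False.
The clause (v7) is unit: v7 must be True.
(¬v9) is a unit clause, so v9 = False.
Every clause has at least one true literal under this assignment.

v1=True, v2=False, v3=True, v4=True, v5=False, v6=False, v7=True, v8=False, v9=False, v10=False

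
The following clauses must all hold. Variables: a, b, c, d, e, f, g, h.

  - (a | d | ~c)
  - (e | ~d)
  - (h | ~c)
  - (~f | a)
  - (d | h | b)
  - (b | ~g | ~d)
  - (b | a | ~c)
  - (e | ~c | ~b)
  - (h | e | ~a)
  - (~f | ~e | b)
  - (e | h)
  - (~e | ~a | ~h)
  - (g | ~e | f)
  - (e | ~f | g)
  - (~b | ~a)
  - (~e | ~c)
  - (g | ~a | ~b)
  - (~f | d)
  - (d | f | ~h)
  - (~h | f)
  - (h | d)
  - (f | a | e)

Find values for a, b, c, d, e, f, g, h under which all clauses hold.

c occurs only negated in the remaining clauses — set c = False.
Set a = False and propagate.
  then f is forced to False.
  then h is forced to False.
  then e is forced to True.
  then g is forced to True.
  then d is forced to True.
  then b is forced to True.

a = False, b = True, c = False, d = True, e = True, f = False, g = True, h = False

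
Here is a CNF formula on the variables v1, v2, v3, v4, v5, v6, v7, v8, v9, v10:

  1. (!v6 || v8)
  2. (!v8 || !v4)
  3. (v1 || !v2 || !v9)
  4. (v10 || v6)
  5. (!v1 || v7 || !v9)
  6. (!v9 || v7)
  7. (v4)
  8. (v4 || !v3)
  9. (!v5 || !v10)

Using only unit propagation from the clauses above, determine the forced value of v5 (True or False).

False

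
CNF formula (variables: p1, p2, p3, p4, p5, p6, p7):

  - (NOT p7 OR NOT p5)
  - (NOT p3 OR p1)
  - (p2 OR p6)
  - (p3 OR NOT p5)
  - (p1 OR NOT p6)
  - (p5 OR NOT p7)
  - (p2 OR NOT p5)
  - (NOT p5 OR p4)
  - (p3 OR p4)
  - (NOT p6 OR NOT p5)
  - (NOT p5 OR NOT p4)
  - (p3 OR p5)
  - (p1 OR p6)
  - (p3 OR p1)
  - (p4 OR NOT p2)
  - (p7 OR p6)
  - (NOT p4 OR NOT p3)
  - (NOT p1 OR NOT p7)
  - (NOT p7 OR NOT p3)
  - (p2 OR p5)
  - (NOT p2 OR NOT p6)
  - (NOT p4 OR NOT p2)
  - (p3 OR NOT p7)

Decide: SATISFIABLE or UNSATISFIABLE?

UNSATISFIABLE

p5 = True:
  propagation gives p7=False, p3=True, p1=True, p2=True; an empty clause results — contradiction.
p5 = False:
  propagation gives p7=False, p3=True, p1=True, p6=True; an empty clause results — contradiction.
Every branch closes, so no satisfying assignment exists.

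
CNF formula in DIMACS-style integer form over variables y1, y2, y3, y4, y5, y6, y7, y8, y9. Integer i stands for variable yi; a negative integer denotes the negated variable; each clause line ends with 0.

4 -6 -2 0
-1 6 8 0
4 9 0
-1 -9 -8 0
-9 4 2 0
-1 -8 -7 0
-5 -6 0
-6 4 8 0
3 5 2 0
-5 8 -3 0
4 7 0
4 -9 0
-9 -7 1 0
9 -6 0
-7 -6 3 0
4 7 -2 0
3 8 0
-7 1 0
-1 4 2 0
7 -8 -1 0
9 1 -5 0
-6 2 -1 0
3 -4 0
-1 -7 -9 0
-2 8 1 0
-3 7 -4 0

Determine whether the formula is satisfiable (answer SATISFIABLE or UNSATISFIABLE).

y1 = True:
  y4 = True:
    propagation gives y3=True, y7=True, y8=False, y6=True; an empty clause results — contradiction.
  y4 = False:
    propagation gives y9=True; an empty clause results — contradiction.
y1 = False:
  propagation gives y7=False, y4=True, y3=True; an empty clause results — contradiction.
Every branch closes, so no satisfying assignment exists.

UNSATISFIABLE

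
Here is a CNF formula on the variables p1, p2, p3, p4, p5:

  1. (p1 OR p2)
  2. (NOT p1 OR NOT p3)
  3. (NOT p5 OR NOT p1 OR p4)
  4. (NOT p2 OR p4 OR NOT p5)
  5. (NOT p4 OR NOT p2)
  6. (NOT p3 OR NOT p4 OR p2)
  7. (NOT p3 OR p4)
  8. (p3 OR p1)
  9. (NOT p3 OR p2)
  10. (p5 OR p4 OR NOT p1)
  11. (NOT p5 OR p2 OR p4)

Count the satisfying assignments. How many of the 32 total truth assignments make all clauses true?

2

Satisfying assignments:
  p1=1 p2=0 p3=0 p4=1 p5=0
  p1=1 p2=0 p3=0 p4=1 p5=1
That's 2 in total.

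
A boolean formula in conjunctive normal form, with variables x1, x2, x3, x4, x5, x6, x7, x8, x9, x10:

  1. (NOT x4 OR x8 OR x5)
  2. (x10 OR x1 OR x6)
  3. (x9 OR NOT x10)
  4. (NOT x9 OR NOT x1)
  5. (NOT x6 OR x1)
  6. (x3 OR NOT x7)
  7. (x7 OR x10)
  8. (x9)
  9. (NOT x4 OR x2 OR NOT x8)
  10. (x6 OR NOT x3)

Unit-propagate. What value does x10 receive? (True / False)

True

(x9) is a unit clause: x9 = True.
(NOT x9 OR NOT x1) with x9 = True leaves only NOT x1, so x1 = False.
From (NOT x6 OR x1) and x1 = False: x6 = False.
(x10 OR x6 OR x1) with x1 = False, x6 = False leaves only x10, so x10 = True.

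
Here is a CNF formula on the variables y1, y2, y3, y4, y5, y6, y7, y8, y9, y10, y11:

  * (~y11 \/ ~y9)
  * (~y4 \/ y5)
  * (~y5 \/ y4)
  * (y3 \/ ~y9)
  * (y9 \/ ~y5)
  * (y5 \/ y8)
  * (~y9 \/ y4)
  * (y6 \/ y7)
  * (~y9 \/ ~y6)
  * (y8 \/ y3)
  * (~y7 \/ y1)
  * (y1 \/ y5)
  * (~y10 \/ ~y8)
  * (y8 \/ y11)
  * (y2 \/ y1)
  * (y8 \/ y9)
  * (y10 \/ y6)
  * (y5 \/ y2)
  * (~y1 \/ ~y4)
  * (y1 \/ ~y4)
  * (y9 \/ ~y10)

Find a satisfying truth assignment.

Pure literal: y2 appears only positively; assign y2 = True.
Set y1 = True and propagate.
  then y4 is forced to False.
  then y5 is forced to False.
  then y8 is forced to True.
  then y9 is forced to False.
  then y10 is forced to False.
  then y6 is forced to True.
y3, y7, y11 are now unconstrained; take y3 = False, y7 = False, y11 = True.

y1 = True, y2 = True, y3 = False, y4 = False, y5 = False, y6 = True, y7 = False, y8 = True, y9 = False, y10 = False, y11 = True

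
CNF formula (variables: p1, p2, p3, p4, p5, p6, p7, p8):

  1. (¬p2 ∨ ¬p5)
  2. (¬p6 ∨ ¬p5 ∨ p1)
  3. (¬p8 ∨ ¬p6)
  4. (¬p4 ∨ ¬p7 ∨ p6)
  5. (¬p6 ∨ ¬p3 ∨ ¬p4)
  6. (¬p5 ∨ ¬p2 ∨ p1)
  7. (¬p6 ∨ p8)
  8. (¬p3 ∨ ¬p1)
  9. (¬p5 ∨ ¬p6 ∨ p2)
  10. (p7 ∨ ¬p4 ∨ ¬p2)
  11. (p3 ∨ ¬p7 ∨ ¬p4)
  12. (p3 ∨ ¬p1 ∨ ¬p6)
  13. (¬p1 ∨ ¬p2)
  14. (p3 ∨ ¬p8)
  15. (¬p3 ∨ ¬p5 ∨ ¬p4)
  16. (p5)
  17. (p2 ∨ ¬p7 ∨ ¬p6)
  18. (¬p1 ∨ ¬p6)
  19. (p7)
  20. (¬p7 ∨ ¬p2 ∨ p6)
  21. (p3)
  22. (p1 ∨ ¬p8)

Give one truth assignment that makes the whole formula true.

p1=False  p2=False  p3=True  p4=False  p5=True  p6=False  p7=True  p8=False

Check each clause:
  1. (¬p2 ∨ ¬p5) — ¬p2 is true.
  2. (¬p6 ∨ ¬p5 ∨ p1) — ¬p6 is true.
  3. (¬p6 ∨ ¬p8) — ¬p8 is true.
  4. (¬p4 ∨ p6 ∨ ¬p7) — ¬p4 is true.
  5. (¬p3 ∨ ¬p6 ∨ ¬p4) — ¬p6 is true.
  6. (¬p5 ∨ p1 ∨ ¬p2) — ¬p2 is true.
  7. (¬p6 ∨ p8) — ¬p6 is true.
  8. (¬p1 ∨ ¬p3) — ¬p1 is true.
  9. (¬p5 ∨ p2 ∨ ¬p6) — ¬p6 is true.
  10. (¬p2 ∨ ¬p4 ∨ p7) — ¬p4 is true.
  11. (p3 ∨ ¬p7 ∨ ¬p4) — p3 is true.
  12. (p3 ∨ ¬p6 ∨ ¬p1) — ¬p6 is true.
  13. (¬p2 ∨ ¬p1) — ¬p1 is true.
  14. (¬p8 ∨ p3) — ¬p8 is true.
  15. (¬p5 ∨ ¬p4 ∨ ¬p3) — ¬p4 is true.
  16. (p5) — p5 is true.
  17. (p2 ∨ ¬p7 ∨ ¬p6) — ¬p6 is true.
  18. (¬p1 ∨ ¬p6) — ¬p6 is true.
  19. (p7) — p7 is true.
  20. (¬p2 ∨ p6 ∨ ¬p7) — ¬p2 is true.
  21. (p3) — p3 is true.
  22. (p1 ∨ ¬p8) — ¬p8 is true.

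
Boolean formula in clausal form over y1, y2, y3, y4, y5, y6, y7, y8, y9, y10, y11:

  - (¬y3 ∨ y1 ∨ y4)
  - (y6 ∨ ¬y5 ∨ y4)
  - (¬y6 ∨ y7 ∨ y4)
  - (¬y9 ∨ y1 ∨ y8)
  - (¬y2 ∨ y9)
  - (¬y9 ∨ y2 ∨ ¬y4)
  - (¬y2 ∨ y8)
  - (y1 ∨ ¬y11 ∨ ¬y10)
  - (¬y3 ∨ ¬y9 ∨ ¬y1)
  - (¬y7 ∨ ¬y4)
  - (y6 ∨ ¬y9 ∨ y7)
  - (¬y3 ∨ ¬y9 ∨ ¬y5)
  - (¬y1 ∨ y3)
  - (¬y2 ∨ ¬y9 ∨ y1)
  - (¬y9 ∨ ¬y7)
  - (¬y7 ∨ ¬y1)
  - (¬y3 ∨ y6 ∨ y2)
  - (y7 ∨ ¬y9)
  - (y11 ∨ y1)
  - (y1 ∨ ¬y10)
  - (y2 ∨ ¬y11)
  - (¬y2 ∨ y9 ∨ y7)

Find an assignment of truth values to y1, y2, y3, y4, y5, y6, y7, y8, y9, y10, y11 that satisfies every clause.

y1 = T, y2 = F, y3 = T, y4 = T, y5 = F, y6 = T, y7 = F, y8 = F, y9 = F, y10 = T, y11 = F

Check each clause:
  1. (¬y3 ∨ y1 ∨ y4) — y1 is true.
  2. (¬y5 ∨ y6 ∨ y4) — ¬y5 is true.
  3. (¬y6 ∨ y7 ∨ y4) — y4 is true.
  4. (¬y9 ∨ y1 ∨ y8) — y1 is true.
  5. (y9 ∨ ¬y2) — ¬y2 is true.
  6. (y2 ∨ ¬y9 ∨ ¬y4) — ¬y9 is true.
  7. (y8 ∨ ¬y2) — ¬y2 is true.
  8. (¬y11 ∨ ¬y10 ∨ y1) — y1 is true.
  9. (¬y9 ∨ ¬y3 ∨ ¬y1) — ¬y9 is true.
  10. (¬y7 ∨ ¬y4) — ¬y7 is true.
  11. (y7 ∨ y6 ∨ ¬y9) — y6 is true.
  12. (¬y5 ∨ ¬y9 ∨ ¬y3) — ¬y5 is true.
  13. (¬y1 ∨ y3) — y3 is true.
  14. (¬y9 ∨ ¬y2 ∨ y1) — y1 is true.
  15. (¬y7 ∨ ¬y9) — ¬y7 is true.
  16. (¬y7 ∨ ¬y1) — ¬y7 is true.
  17. (¬y3 ∨ y2 ∨ y6) — y6 is true.
  18. (¬y9 ∨ y7) — ¬y9 is true.
  19. (y1 ∨ y11) — y1 is true.
  20. (¬y10 ∨ y1) — y1 is true.
  21. (¬y11 ∨ y2) — ¬y11 is true.
  22. (y9 ∨ y7 ∨ ¬y2) — ¬y2 is true.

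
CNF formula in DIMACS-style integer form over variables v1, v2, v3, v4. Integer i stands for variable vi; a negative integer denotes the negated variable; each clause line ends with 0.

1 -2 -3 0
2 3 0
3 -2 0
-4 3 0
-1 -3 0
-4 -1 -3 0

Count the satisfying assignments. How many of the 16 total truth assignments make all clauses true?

The models are:
  v1=0 v2=0 v3=1 v4=0
  v1=0 v2=0 v3=1 v4=1
Count: 2.

2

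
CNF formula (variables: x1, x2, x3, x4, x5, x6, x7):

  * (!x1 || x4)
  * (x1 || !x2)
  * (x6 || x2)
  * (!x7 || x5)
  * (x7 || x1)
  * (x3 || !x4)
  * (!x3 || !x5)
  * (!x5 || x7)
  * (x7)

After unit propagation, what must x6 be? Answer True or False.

(x7) stands alone — x7 = True.
(!x7 || x5) with x7 = True leaves only x5, so x5 = True.
From (!x5 || !x3) and x5 = True: x3 = False.
In (x3 || !x4), x3 is now false; !x4 must hold, so x4 = False.
(x4 || !x1): since x4 = False, the clause reduces to (!x1). x1 = False.
(!x2 || x1): since x1 = False, the clause reduces to (!x2). x2 = False.
In (x2 || x6), x2 is now false; x6 must hold, so x6 = True.

True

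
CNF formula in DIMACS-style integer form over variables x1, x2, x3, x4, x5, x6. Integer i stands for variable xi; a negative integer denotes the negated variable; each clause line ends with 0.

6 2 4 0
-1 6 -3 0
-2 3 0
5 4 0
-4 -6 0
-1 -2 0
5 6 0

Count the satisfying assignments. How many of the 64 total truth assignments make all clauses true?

10

Case analysis on x6 and x2:
  x6=1, x2=1: remaining (x1,x3,x4,x5) ∈ {(0,1,0,1)} — 1.
  x6=1, x2=0: remaining (x1,x3,x4,x5) ∈ {(0,0,0,1); (0,1,0,1); (1,0,0,1); (1,1,0,1)} — 4.
  x6=0, x2=1: remaining (x1,x3,x4,x5) ∈ {(0,1,0,1); (0,1,1,1)} — 2.
  x6=0, x2=0: remaining (x1,x3,x4,x5) ∈ {(0,0,1,1); (0,1,1,1); (1,0,1,1)} — 3.
Total: 1 + 4 + 2 + 3 = 10.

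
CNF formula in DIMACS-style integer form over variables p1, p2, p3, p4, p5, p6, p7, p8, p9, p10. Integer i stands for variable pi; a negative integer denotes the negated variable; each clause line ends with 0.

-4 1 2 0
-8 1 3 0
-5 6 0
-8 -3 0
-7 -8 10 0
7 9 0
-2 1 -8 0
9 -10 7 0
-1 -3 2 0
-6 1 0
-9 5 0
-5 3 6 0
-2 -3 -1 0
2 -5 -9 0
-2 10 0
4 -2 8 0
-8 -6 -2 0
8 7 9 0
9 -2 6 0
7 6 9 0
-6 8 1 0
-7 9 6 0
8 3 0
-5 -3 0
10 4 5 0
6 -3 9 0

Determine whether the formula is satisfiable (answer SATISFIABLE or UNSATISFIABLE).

Try p1 = True.
The remaining clauses are satisfied by p2 = False, p3 = False, p4 = True, p5 = False, p6 = True, p7 = True, p8 = True, p9 = False, p10 = True.
Every clause has at least one true literal under this assignment.
So p1=1, p2=0, p3=0, p4=1, p5=0, p6=1, p7=1, p8=1, p9=0, p10=1 is a satisfying assignment.

SATISFIABLE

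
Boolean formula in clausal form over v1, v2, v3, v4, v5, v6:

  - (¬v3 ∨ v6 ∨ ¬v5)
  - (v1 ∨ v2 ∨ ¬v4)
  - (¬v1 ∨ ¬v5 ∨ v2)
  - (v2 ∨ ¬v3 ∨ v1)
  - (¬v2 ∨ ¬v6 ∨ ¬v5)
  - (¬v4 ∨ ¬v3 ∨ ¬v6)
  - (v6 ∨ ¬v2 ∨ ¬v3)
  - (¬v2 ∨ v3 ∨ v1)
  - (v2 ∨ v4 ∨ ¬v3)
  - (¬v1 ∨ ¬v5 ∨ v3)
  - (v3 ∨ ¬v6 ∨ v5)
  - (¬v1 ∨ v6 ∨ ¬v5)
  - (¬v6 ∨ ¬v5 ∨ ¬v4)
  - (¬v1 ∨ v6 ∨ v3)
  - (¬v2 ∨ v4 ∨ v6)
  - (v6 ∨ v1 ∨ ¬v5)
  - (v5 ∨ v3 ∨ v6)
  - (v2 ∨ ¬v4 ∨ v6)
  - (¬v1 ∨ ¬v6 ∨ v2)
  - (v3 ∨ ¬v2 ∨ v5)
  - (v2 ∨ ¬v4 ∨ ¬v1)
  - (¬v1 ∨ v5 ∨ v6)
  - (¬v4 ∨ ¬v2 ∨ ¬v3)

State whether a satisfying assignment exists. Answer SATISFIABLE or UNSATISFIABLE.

SATISFIABLE

Set v1 = False and propagate.
The remaining clauses are satisfied by v2 = False, v3 = False, v4 = False, v5 = True, v6 = True.
Every clause has at least one true literal under this assignment.
So v1 = 0  v2 = 0  v3 = 0  v4 = 0  v5 = 1  v6 = 1 is a satisfying assignment.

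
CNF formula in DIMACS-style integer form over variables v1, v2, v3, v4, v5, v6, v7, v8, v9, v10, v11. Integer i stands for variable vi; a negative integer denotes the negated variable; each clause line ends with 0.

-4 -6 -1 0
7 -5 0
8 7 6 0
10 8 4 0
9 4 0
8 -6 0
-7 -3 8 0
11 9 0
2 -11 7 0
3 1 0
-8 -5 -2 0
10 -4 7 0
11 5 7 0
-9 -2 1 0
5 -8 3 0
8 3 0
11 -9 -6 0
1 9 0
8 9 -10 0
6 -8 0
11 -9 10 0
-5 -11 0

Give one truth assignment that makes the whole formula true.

v1=F, v2=F, v3=T, v4=T, v5=F, v6=T, v7=T, v8=T, v9=T, v10=F, v11=T

Branch on v1: take v1 = False.
  then v3 is forced to True.
  then v9 is forced to True.
  then v2 is forced to False.
For the remaining variables, v4 = True, v5 = False, v6 = True, v7 = True, v8 = True, v10 = False, v11 = True works.
Every clause has at least one true literal under this assignment.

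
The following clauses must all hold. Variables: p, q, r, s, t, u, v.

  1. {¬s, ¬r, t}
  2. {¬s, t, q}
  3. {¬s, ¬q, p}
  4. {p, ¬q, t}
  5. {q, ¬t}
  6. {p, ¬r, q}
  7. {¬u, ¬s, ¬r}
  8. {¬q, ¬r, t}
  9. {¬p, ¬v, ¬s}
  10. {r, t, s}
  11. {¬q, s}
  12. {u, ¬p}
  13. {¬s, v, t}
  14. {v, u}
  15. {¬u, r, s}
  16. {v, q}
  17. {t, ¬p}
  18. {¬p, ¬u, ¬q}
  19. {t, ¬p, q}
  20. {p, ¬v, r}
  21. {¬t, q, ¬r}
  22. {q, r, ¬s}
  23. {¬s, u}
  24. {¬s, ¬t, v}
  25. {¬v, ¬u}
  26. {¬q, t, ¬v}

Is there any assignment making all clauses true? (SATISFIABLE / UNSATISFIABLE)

UNSATISFIABLE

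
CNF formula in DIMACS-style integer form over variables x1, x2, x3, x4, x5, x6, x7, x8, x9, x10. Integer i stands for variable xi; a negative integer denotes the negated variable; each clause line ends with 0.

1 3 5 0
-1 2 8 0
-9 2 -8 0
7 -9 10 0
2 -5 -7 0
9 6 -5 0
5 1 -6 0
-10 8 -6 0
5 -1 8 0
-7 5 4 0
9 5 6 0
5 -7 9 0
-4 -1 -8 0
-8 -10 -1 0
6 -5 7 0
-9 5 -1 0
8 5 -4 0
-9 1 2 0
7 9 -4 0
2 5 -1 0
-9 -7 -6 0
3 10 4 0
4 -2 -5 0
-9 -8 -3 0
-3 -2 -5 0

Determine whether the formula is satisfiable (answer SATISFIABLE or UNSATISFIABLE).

SATISFIABLE

Branch on x1: take x1 = False.
The remaining clauses are satisfied by x2 = False, x3 = False, x4 = False, x5 = True, x6 = True, x7 = False, x8 = True, x9 = False, x10 = True.
So x1=F  x2=F  x3=F  x4=F  x5=T  x6=T  x7=F  x8=T  x9=F  x10=T is a satisfying assignment.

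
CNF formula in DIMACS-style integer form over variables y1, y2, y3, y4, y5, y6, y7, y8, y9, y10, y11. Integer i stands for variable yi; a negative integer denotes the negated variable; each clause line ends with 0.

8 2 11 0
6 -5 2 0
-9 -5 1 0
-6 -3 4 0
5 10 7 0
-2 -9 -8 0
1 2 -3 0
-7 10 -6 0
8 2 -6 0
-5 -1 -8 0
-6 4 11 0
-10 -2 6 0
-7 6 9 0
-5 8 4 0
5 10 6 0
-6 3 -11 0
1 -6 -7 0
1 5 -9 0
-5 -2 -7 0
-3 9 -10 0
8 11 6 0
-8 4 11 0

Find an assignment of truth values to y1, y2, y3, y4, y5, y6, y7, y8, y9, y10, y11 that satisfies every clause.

y1=T, y2=T, y3=T, y4=T, y5=F, y6=T, y7=T, y8=F, y9=T, y10=T, y11=T

Pure literal: y4 appears only positively; assign y4 = True.
Try y1 = True.
Branch on y2: take y2 = True.
Try y3 = True.
For the remaining variables, y5 = False, y6 = True, y7 = True, y8 = False, y9 = True, y10 = True, y11 = True works.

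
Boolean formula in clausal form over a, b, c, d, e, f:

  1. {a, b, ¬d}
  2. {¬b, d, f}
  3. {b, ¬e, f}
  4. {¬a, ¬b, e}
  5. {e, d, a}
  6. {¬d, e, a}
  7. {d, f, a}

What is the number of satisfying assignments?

26

Split on a, then d.
  a=1, d=1: c free; 5 ways for (b,e,f) × 2^1 = 10.
  a=1, d=0: c free; 4 ways for (b,e,f) × 2^1 = 8.
  a=0, d=1: remaining (b,c,e,f) ∈ {(1,0,1,0); (1,0,1,1); (1,1,1,0); (1,1,1,1)} — 4.
  a=0, d=0: remaining (b,c,e,f) ∈ {(0,0,1,1); (0,1,1,1); (1,0,1,1); (1,1,1,1)} — 4.
Total: 10 + 8 + 4 + 4 = 26.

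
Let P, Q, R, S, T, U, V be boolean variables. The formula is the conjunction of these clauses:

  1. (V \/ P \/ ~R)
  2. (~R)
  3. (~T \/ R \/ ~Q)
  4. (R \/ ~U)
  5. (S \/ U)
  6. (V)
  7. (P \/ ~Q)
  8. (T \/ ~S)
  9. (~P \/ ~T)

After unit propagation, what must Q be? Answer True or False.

False

(~R) stands alone — R = False.
In (~U \/ R), R is now false; ~U must hold, so U = False.
From (S \/ U) and U = False: S = True.
(V) stands alone — V = True.
(~S \/ T) with S = True leaves only T, so T = True.
From (~T \/ R \/ ~Q) and R = False, T = True: Q = False.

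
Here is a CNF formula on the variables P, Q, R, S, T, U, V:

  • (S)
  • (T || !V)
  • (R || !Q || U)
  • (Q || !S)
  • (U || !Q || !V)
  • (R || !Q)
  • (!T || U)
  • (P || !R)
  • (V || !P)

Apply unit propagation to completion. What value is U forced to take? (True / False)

(S) stands alone — S = True.
(!S || Q): since S = True, the clause reduces to (Q). Q = True.
(R || !Q): since Q = True, the clause reduces to (R). R = True.
(P || !R): since R = True, the clause reduces to (P). P = True.
From (!P || V) and P = True: V = True.
In (T || !V), !V is now false; T must hold, so T = True.
(!V || !Q || U) with V = True, Q = True leaves only U, so U = True.

True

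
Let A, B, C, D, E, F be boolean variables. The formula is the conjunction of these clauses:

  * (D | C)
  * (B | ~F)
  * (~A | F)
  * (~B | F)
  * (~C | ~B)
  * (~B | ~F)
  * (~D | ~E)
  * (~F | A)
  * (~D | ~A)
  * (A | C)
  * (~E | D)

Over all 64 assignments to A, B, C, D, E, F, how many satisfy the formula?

2

The models are:
  A=F B=F C=T D=F E=F F=F
  A=F B=F C=T D=T E=F F=F
That's 2 in total.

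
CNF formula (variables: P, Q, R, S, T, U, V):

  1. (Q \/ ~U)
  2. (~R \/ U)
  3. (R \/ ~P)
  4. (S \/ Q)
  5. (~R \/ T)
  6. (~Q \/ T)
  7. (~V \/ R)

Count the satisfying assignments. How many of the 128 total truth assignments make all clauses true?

14

Case analysis on R and Q:
  R=T, Q=T: forces T=T; U=T; P, S, V free → 2^3 = 8.
  R=T, Q=F: a clause becomes empty — 0.
  R=F, Q=T: remaining (P,S,T,U,V) ∈ {(F,F,T,F,F); (F,F,T,T,F); (F,T,T,F,F); (F,T,T,T,F)} — 4.
  R=F, Q=F: remaining (P,S,T,U,V) ∈ {(F,T,F,F,F); (F,T,T,F,F)} — 2.
Total: 8 + 0 + 4 + 2 = 14.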